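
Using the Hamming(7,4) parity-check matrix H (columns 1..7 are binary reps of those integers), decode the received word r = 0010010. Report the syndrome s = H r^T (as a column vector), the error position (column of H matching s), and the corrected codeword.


s = (1, 0, 1)^T, error position = 5, corrected codeword c = 0010110

Compute s = H r^T mod 2 one row at a time:
  s_1 = 0 + 0 + 1 + 0 = 1 ≡ 1 (mod 2).
  s_2 = 0 + 1 + 1 + 0 = 2 ≡ 0 (mod 2).
  s_3 = 0 + 1 + 0 + 0 = 1 ≡ 1 (mod 2).
s = (1, 0, 1)^T — this equals column 5 of H (binary 101), so error is at position 5.
Correct: flip bit 5 of r = 0010010 to get c = 0010110.


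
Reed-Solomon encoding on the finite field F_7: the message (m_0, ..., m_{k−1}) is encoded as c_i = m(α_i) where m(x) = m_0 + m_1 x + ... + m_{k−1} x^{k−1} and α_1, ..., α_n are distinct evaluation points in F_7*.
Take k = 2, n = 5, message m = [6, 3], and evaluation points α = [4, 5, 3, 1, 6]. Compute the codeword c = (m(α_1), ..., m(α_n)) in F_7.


c = [4, 0, 1, 2, 3]

Message polynomial: m(x) = 6 + 3·x (mod 7).
For each evaluation point α_i, compute m(α_i) mod 7:
  α_1 = 4: Horner steps 3 → 4, so m(4) = 4.
  α_2 = 5: Horner steps 3 → 0, so m(5) = 0.
  α_3 = 3: Horner steps 3 → 1, so m(3) = 1.
  α_4 = 1: Horner steps 3 → 2, so m(1) = 2.
  α_5 = 6: Horner steps 3 → 3, so m(6) = 3.
Codeword c = [4, 0, 1, 2, 3] ∈ F_7^5.


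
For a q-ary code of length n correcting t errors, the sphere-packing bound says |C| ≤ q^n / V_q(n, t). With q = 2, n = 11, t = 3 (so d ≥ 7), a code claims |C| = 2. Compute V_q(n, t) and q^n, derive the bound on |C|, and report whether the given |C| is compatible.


V_q(n, t) = 232, q^n = 2048, Hamming bound = 8, |C| = 2 ≤ bound (satisfied).

Step 1: Compute V_q(n, t) = Σ_{j=0}^3 C(n, j) (q−1)^j.
  j = 0: C(11,0)·(1)^0 = 1·1 = 1.
  j = 1: C(11,1)·(1)^1 = 11·1 = 11.
  j = 2: C(11,2)·(1)^2 = 55·1 = 55.
  j = 3: C(11,3)·(1)^3 = 165·1 = 165.
  V_q(n, t) = 1 + 11 + 55 + 165 = 232.
Step 2: q^n = 2^11 = 2048.
Step 3: Hamming bound ⌊q^n / V_q(n,t)⌋ = ⌊2048/232⌋ = 8.
Step 4: Compare |C| = 2 to 8: satisfied.
The claimed |C| lies below the Hamming bound.


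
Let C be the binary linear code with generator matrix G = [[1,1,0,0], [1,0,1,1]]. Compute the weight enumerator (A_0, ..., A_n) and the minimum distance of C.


Weight distribution: A_0 = 1, A_2 = 1, A_3 = 2. Minimum distance d = 2.

Enumerate all 2^2 = 4 messages m ∈ F_2^2.
For each, compute codeword c = mG in F_2^4, then tally its weight.
  m = 00 → c = 0000, weight = 0.
  m = 10 → c = 1100, weight = 2.
  m = 01 → c = 1011, weight = 3.
  m = 11 → c = 0111, weight = 3.
Tally weights:
  weight 0: 1 codewords.
  weight 2: 1 codewords.
  weight 3: 2 codewords.
Minimum distance d = smallest w > 0 with A_w > 0 = 2.
Sanity: Σ A_w = 4 = 2^2 = 4 ✓.


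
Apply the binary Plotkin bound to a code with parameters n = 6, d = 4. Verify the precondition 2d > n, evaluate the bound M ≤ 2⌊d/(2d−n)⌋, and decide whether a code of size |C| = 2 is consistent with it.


Plotkin bound M ≤ 4; given |C| = 2 ≤ bound (satisfied).

Check applicability: 2d = 8, n = 6.
2d − n = 2 > 0, so Plotkin applies.
Compute d/(2d−n) = 4/2 ≈ 2.0000.
⌊d/(2d−n)⌋ = 2.
Plotkin bound: M ≤ 2·2 = 4.
Given |C| = 2, check: satisfied.
This |C| is below the Plotkin bound.


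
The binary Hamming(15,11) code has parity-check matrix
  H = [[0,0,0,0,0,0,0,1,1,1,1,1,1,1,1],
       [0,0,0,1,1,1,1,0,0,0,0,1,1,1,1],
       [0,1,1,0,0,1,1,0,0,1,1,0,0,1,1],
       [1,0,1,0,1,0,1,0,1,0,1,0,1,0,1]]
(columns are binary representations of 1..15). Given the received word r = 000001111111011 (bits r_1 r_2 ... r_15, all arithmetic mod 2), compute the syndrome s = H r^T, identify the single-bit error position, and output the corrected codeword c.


s = (1, 1, 0, 0)^T, error position = 12, corrected codeword c = 000001111110011

Compute s = H r^T mod 2 one row at a time:
  s_1 = 1 + 1 + 1 + 1 + 1 + 0 + 1 + 1 = 7 ≡ 1 (mod 2).
  s_2 = 0 + 0 + 1 + 1 + 1 + 0 + 1 + 1 = 5 ≡ 1 (mod 2).
  s_3 = 0 + 0 + 1 + 1 + 1 + 1 + 1 + 1 = 6 ≡ 0 (mod 2).
  s_4 = 0 + 0 + 0 + 1 + 1 + 1 + 0 + 1 = 4 ≡ 0 (mod 2).
s = (1, 1, 0, 0)^T — this equals column 12 of H (binary 1100), so error is at position 12.
Correct: flip bit 12 of r = 000001111111011 to get c = 000001111110011.


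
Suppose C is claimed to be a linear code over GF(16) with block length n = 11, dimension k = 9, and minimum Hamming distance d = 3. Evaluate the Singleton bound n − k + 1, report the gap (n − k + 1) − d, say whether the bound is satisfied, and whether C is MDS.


Singleton RHS = n − k + 1 = 3, slack = 0, bound satisfied, MDS.

Singleton bound: d ≤ n − k + 1.
Here n = 11, k = 9, so n − k + 1 = 3.
Given d = 3, check d ≤ 3: YES.
Slack = (n − k + 1) − d = 0.
The code is MDS (slack = 0).
Description: the claimed parameters are [11, 9, 3]_16; such a code would be MDS (meets Singleton bound).


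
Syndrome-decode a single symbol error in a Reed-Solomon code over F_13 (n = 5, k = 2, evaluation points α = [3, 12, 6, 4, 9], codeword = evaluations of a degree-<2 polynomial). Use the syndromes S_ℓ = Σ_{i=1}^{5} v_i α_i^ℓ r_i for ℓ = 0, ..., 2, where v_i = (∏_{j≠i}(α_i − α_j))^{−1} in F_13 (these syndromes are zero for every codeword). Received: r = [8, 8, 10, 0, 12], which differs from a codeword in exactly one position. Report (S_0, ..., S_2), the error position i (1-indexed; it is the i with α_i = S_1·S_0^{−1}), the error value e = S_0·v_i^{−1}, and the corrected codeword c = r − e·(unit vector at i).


S = (8, 5, 8), error at position 2, error magnitude e = 7, c = [8, 1, 10, 0, 12].

Step 1: column multipliers v_i = (∏_{j≠i}(α_i − α_j))^{−1} mod 13.
  i = 1 (α = 3): (3−12)(3−6)(3−4)(3−9) = (−9)·(−3)·(−1)·(−6) = 162 ≡ 6, so v_1 = 6^{−1} = 11 (mod 13).
  i = 2 (α = 12): (12−3)(12−6)(12−4)(12−9) = 9·6·8·3 = 1296 ≡ 9, so v_2 = 9^{−1} = 3 (mod 13).
  i = 3 (α = 6): (6−3)(6−12)(6−4)(6−9) = 3·(−6)·2·(−3) = 108 ≡ 4, so v_3 = 4^{−1} = 10 (mod 13).
  i = 4 (α = 4): (4−3)(4−12)(4−6)(4−9) = 1·(−8)·(−2)·(−5) = −80 ≡ 11, so v_4 = 11^{−1} = 6 (mod 13).
  i = 5 (α = 9): (9−3)(9−12)(9−6)(9−4) = 6·(−3)·3·5 = −270 ≡ 3, so v_5 = 3^{−1} = 9 (mod 13).
  v = [11, 3, 10, 6, 9].
Step 2: syndromes of r = [8, 8, 10, 0, 12] (all sums mod 13).
  S_0 = Σ v_i r_i = 11·8 + 3·8 + 10·10 + 6·0 + 9·12 = 320 ≡ 8.
  S_1 = Σ v_i α_i r_i = 11·3·8 + 3·12·8 + 10·6·10 + 6·4·0 + 9·9·12 = 2124 ≡ 5.
  α_i^2 mod 13 = [9, 1, 10, 3, 3].
  S_2 = Σ v_i α_i^2 r_i = 11·9·8 + 3·1·8 + 10·10·10 + 6·3·0 + 9·3·12 = 2140 ≡ 8.
  S = (8, 5, 8) ≠ 0, so r is not a codeword (an error is present).
Step 3: locate the error. For a single error e at position i, S_ℓ = v_i·e·α_i^ℓ, so α_err = S_1/S_0.
  S_0^{−1} = 8^{−1} = 5 (mod 13), so α_err = 5·5 = 25 ≡ 12 = α_2. Error position i = 2.
  Consistency check: S_2/S_1 = 8·8 = 64 ≡ 12 = α_err ✓ (single-error assumption holds).
Step 4: error magnitude e = S_0/v_2 = S_0·∏_{j≠2}(α_2 − α_j) = 8·9 = 72 ≡ 7 (mod 13).
Step 5: correct position 2: c_2 = r_2 − e = 8 − 7 ≡ 1 (mod 13). Hence c = [8, 1, 10, 0, 12].
  Check: interpolating c through the α_i gives m(x) = 6 + 5·x (degree < 2) with m(α_i) = c_i for every i, so c is indeed a codeword.


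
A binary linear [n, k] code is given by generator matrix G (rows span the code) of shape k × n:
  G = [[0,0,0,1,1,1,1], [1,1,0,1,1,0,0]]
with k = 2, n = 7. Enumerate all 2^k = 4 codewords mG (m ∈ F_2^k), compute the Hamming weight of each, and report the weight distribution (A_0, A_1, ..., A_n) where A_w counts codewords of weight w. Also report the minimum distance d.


Weight distribution: A_0 = 1, A_4 = 3. Minimum distance d = 4.

Enumerate all 2^2 = 4 messages m ∈ F_2^2.
For each, compute codeword c = mG in F_2^7, then tally its weight.
  m = 00 → c = 0000000, weight = 0.
  m = 10 → c = 0001111, weight = 4.
  m = 01 → c = 1101100, weight = 4.
  m = 11 → c = 1100011, weight = 4.
Tally weights:
  weight 0: 1 codewords.
  weight 4: 3 codewords.
Minimum distance d = smallest w > 0 with A_w > 0 = 4.
Sanity: Σ A_w = 4 = 2^2 = 4 ✓.


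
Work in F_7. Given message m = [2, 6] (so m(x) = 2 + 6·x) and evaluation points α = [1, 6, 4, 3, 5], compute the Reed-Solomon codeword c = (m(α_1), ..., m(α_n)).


c = [1, 3, 5, 6, 4]

Message polynomial: m(x) = 2 + 6·x (mod 7).
For each evaluation point α_i, compute m(α_i) mod 7:
  α_1 = 1: Horner steps 6 → 1, so m(1) = 1.
  α_2 = 6: Horner steps 6 → 3, so m(6) = 3.
  α_3 = 4: Horner steps 6 → 5, so m(4) = 5.
  α_4 = 3: Horner steps 6 → 6, so m(3) = 6.
  α_5 = 5: Horner steps 6 → 4, so m(5) = 4.
Codeword c = [1, 3, 5, 6, 4] ∈ F_7^5.


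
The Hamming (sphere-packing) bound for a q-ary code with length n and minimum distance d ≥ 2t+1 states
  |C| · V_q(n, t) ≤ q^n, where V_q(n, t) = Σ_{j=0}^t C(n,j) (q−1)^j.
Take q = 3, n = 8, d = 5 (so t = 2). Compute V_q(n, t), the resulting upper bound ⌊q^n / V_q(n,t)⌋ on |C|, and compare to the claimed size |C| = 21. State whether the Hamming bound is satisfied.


V_q(n, t) = 129, q^n = 6561, Hamming bound = 50, |C| = 21 ≤ bound (satisfied).

Step 1: Compute V_q(n, t) = Σ_{j=0}^2 C(n, j) (q−1)^j.
  j = 0: C(8,0)·(2)^0 = 1·1 = 1.
  j = 1: C(8,1)·(2)^1 = 8·2 = 16.
  j = 2: C(8,2)·(2)^2 = 28·4 = 112.
  V_q(n, t) = 1 + 16 + 112 = 129.
Step 2: q^n = 3^8 = 6561.
Step 3: Hamming bound ⌊q^n / V_q(n,t)⌋ = ⌊6561/129⌋ = 50.
Step 4: Compare |C| = 21 to 50: satisfied.
The claimed |C| lies below the Hamming bound.


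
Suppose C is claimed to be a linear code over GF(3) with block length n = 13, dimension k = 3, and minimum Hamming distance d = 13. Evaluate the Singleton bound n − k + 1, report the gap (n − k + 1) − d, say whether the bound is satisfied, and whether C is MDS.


Singleton RHS = n − k + 1 = 11, slack = -2, bound violated (no such code; not MDS).

Singleton bound: d ≤ n − k + 1.
Here n = 13, k = 3, so n − k + 1 = 11.
Given d = 13, check d ≤ 11: NO.
Slack = (n − k + 1) − d = -2.
The slack is negative: d = 13 exceeds n − k + 1 = 11 by 2, so the Singleton bound is violated and no linear [13, 3, 13]_3 code can exist. In particular it is not MDS (MDS requires d = n − k + 1 exactly).
Description: the claimed parameters are [13, 3, 13]_3; such a code would be impossible (violates the Singleton bound).


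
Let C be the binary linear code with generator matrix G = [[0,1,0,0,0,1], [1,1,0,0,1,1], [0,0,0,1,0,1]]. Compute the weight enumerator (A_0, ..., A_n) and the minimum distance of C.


Weight distribution: A_0 = 1, A_2 = 4, A_4 = 3. Minimum distance d = 2.

Enumerate all 2^3 = 8 messages m ∈ F_2^3.
For each, compute codeword c = mG in F_2^6, then tally its weight.
  m = 000 → c = 000000, weight = 0.
  m = 100 → c = 010001, weight = 2.
  m = 010 → c = 110011, weight = 4.
  m = 110 → c = 100010, weight = 2.
  m = 001 → c = 000101, weight = 2.
  m = 101 → c = 010100, weight = 2.
  m = 011 → c = 110110, weight = 4.
  m = 111 → c = 100111, weight = 4.
Tally weights:
  weight 0: 1 codewords.
  weight 2: 4 codewords.
  weight 4: 3 codewords.
Minimum distance d = smallest w > 0 with A_w > 0 = 2.
Sanity: Σ A_w = 8 = 2^3 = 8 ✓.


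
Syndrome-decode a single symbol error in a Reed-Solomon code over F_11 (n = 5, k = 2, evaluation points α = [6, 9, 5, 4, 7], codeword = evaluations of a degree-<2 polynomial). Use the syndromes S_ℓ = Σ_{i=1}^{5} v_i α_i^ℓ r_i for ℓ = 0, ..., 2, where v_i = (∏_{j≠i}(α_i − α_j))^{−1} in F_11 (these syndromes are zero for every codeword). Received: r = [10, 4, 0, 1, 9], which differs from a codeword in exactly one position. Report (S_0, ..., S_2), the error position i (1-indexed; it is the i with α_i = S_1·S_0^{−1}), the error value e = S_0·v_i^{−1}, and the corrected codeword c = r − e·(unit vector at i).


S = (3, 5, 1), error at position 2, error magnitude e = 8, c = [10, 7, 0, 1, 9].

Step 1: column multipliers v_i = (∏_{j≠i}(α_i − α_j))^{−1} mod 11.
  i = 1 (α = 6): (6−9)(6−5)(6−4)(6−7) = (−3)·1·2·(−1) = 6 ≡ 6, so v_1 = 6^{−1} = 2 (mod 11).
  i = 2 (α = 9): (9−6)(9−5)(9−4)(9−7) = 3·4·5·2 = 120 ≡ 10, so v_2 = 10^{−1} = 10 (mod 11).
  i = 3 (α = 5): (5−6)(5−9)(5−4)(5−7) = (−1)·(−4)·1·(−2) = −8 ≡ 3, so v_3 = 3^{−1} = 4 (mod 11).
  i = 4 (α = 4): (4−6)(4−9)(4−5)(4−7) = (−2)·(−5)·(−1)·(−3) = 30 ≡ 8, so v_4 = 8^{−1} = 7 (mod 11).
  i = 5 (α = 7): (7−6)(7−9)(7−5)(7−4) = 1·(−2)·2·3 = −12 ≡ 10, so v_5 = 10^{−1} = 10 (mod 11).
  v = [2, 10, 4, 7, 10].
Step 2: syndromes of r = [10, 4, 0, 1, 9] (all sums mod 11).
  S_0 = Σ v_i r_i = 2·10 + 10·4 + 4·0 + 7·1 + 10·9 = 157 ≡ 3.
  S_1 = Σ v_i α_i r_i = 2·6·10 + 10·9·4 + 4·5·0 + 7·4·1 + 10·7·9 = 1138 ≡ 5.
  α_i^2 mod 11 = [3, 4, 3, 5, 5].
  S_2 = Σ v_i α_i^2 r_i = 2·3·10 + 10·4·4 + 4·3·0 + 7·5·1 + 10·5·9 = 705 ≡ 1.
  S = (3, 5, 1) ≠ 0, so r is not a codeword (an error is present).
Step 3: locate the error. For a single error e at position i, S_ℓ = v_i·e·α_i^ℓ, so α_err = S_1/S_0.
  S_0^{−1} = 3^{−1} = 4 (mod 11), so α_err = 5·4 = 20 ≡ 9 = α_2. Error position i = 2.
  Consistency check: S_2/S_1 = 1·9 = 9 ≡ 9 = α_err ✓ (single-error assumption holds).
Step 4: error magnitude e = S_0/v_2 = S_0·∏_{j≠2}(α_2 − α_j) = 3·10 = 30 ≡ 8 (mod 11).
Step 5: correct position 2: c_2 = r_2 − e = 4 − 8 ≡ 7 (mod 11). Hence c = [10, 7, 0, 1, 9].
  Check: interpolating c through the α_i gives m(x) = 5 + 10·x (degree < 2) with m(α_i) = c_i for every i, so c is indeed a codeword.


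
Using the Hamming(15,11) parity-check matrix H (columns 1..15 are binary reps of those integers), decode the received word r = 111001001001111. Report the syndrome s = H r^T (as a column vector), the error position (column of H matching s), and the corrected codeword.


s = (1, 1, 1, 1)^T, error position = 15, corrected codeword c = 111001001001110

Compute s = H r^T mod 2 one row at a time:
  s_1 = 0 + 1 + 0 + 0 + 1 + 1 + 1 + 1 = 5 ≡ 1 (mod 2).
  s_2 = 0 + 0 + 1 + 0 + 1 + 1 + 1 + 1 = 5 ≡ 1 (mod 2).
  s_3 = 1 + 1 + 1 + 0 + 0 + 0 + 1 + 1 = 5 ≡ 1 (mod 2).
  s_4 = 1 + 1 + 0 + 0 + 1 + 0 + 1 + 1 = 5 ≡ 1 (mod 2).
s = (1, 1, 1, 1)^T — this equals column 15 of H (binary 1111), so error is at position 15.
Correct: flip bit 15 of r = 111001001001111 to get c = 111001001001110.


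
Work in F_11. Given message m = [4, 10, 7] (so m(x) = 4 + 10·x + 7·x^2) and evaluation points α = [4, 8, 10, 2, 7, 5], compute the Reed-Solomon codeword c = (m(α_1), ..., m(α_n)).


c = [2, 4, 1, 8, 10, 9]

Message polynomial: m(x) = 4 + 10·x + 7·x^2 (mod 11).
For each evaluation point α_i, compute m(α_i) mod 11:
  α_1 = 4: Horner steps 7 → 5 → 2, so m(4) = 2.
  α_2 = 8: Horner steps 7 → 0 → 4, so m(8) = 4.
  α_3 = 10: Horner steps 7 → 3 → 1, so m(10) = 1.
  α_4 = 2: Horner steps 7 → 2 → 8, so m(2) = 8.
  α_5 = 7: Horner steps 7 → 4 → 10, so m(7) = 10.
  α_6 = 5: Horner steps 7 → 1 → 9, so m(5) = 9.
Codeword c = [2, 4, 1, 8, 10, 9] ∈ F_11^6.


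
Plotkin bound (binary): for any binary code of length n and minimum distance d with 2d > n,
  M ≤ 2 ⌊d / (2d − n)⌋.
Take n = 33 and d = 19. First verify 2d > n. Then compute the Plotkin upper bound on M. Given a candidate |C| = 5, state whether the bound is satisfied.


Plotkin bound M ≤ 6; given |C| = 5 ≤ bound (satisfied).

Check applicability: 2d = 38, n = 33.
2d − n = 5 > 0, so Plotkin applies.
Compute d/(2d−n) = 19/5 ≈ 3.8000.
⌊d/(2d−n)⌋ = 3.
Plotkin bound: M ≤ 2·3 = 6.
Given |C| = 5, check: satisfied.
This |C| is below the Plotkin bound.


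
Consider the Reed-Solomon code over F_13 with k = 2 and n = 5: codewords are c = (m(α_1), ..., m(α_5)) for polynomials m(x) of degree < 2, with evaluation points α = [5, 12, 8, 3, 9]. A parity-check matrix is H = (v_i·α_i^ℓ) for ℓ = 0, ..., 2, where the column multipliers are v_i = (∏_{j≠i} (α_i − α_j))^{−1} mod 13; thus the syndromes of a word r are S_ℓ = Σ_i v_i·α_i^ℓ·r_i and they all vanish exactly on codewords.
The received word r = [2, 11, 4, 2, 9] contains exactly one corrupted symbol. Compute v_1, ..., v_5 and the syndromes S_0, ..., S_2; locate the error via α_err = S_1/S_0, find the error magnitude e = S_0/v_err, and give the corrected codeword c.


S = (7, 8, 11), error at position 4, error magnitude e = 10, c = [2, 11, 4, 5, 9].

Step 1: column multipliers v_i = (∏_{j≠i}(α_i − α_j))^{−1} mod 13.
  i = 1 (α = 5): (5−12)(5−8)(5−3)(5−9) = (−7)·(−3)·2·(−4) = −168 ≡ 1, so v_1 = 1^{−1} = 1 (mod 13).
  i = 2 (α = 12): (12−5)(12−8)(12−3)(12−9) = 7·4·9·3 = 756 ≡ 2, so v_2 = 2^{−1} = 7 (mod 13).
  i = 3 (α = 8): (8−5)(8−12)(8−3)(8−9) = 3·(−4)·5·(−1) = 60 ≡ 8, so v_3 = 8^{−1} = 5 (mod 13).
  i = 4 (α = 3): (3−5)(3−12)(3−8)(3−9) = (−2)·(−9)·(−5)·(−6) = 540 ≡ 7, so v_4 = 7^{−1} = 2 (mod 13).
  i = 5 (α = 9): (9−5)(9−12)(9−8)(9−3) = 4·(−3)·1·6 = −72 ≡ 6, so v_5 = 6^{−1} = 11 (mod 13).
  v = [1, 7, 5, 2, 11].
Step 2: syndromes of r = [2, 11, 4, 2, 9] (all sums mod 13).
  S_0 = Σ v_i r_i = 1·2 + 7·11 + 5·4 + 2·2 + 11·9 = 202 ≡ 7.
  S_1 = Σ v_i α_i r_i = 1·5·2 + 7·12·11 + 5·8·4 + 2·3·2 + 11·9·9 = 1997 ≡ 8.
  α_i^2 mod 13 = [12, 1, 12, 9, 3].
  S_2 = Σ v_i α_i^2 r_i = 1·12·2 + 7·1·11 + 5·12·4 + 2·9·2 + 11·3·9 = 674 ≡ 11.
  S = (7, 8, 11) ≠ 0, so r is not a codeword (an error is present).
Step 3: locate the error. For a single error e at position i, S_ℓ = v_i·e·α_i^ℓ, so α_err = S_1/S_0.
  S_0^{−1} = 7^{−1} = 2 (mod 13), so α_err = 8·2 = 16 ≡ 3 = α_4. Error position i = 4.
  Consistency check: S_2/S_1 = 11·5 = 55 ≡ 3 = α_err ✓ (single-error assumption holds).
Step 4: error magnitude e = S_0/v_4 = S_0·∏_{j≠4}(α_4 − α_j) = 7·7 = 49 ≡ 10 (mod 13).
Step 5: correct position 4: c_4 = r_4 − e = 2 − 10 ≡ 5 (mod 13). Hence c = [2, 11, 4, 5, 9].
  Check: interpolating c through the α_i gives m(x) = 3 + 5·x (degree < 2) with m(α_i) = c_i for every i, so c is indeed a codeword.


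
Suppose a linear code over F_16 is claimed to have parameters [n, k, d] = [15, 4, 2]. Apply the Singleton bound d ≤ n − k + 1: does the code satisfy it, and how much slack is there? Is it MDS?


Singleton RHS = n − k + 1 = 12, slack = 10, bound satisfied, not MDS.

Singleton bound: d ≤ n − k + 1.
Here n = 15, k = 4, so n − k + 1 = 12.
Given d = 2, check d ≤ 12: YES.
Slack = (n − k + 1) − d = 10.
The code is NOT MDS (slack = 10 > 0).
Description: the claimed parameters are [15, 4, 2]_16; such a code would be non-MDS.


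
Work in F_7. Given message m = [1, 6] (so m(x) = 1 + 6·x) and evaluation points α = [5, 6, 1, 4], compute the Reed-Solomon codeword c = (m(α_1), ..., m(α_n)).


c = [3, 2, 0, 4]

Message polynomial: m(x) = 1 + 6·x (mod 7).
For each evaluation point α_i, compute m(α_i) mod 7:
  α_1 = 5: Horner steps 6 → 3, so m(5) = 3.
  α_2 = 6: Horner steps 6 → 2, so m(6) = 2.
  α_3 = 1: Horner steps 6 → 0, so m(1) = 0.
  α_4 = 4: Horner steps 6 → 4, so m(4) = 4.
Codeword c = [3, 2, 0, 4] ∈ F_7^4.


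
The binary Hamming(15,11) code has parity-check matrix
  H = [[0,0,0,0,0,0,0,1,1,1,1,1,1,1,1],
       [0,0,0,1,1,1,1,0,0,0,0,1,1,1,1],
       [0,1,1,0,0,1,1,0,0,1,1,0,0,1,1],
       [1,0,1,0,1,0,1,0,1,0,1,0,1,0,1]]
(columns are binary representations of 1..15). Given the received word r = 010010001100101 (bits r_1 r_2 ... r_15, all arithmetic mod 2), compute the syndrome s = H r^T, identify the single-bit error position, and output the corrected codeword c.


s = (0, 1, 1, 0)^T, error position = 6, corrected codeword c = 010011001100101

Compute s = H r^T mod 2 one row at a time:
  s_1 = 0 + 1 + 1 + 0 + 0 + 1 + 0 + 1 = 4 ≡ 0 (mod 2).
  s_2 = 0 + 1 + 0 + 0 + 0 + 1 + 0 + 1 = 3 ≡ 1 (mod 2).
  s_3 = 1 + 0 + 0 + 0 + 1 + 0 + 0 + 1 = 3 ≡ 1 (mod 2).
  s_4 = 0 + 0 + 1 + 0 + 1 + 0 + 1 + 1 = 4 ≡ 0 (mod 2).
s = (0, 1, 1, 0)^T — this equals column 6 of H (binary 0110), so error is at position 6.
Correct: flip bit 6 of r = 010010001100101 to get c = 010011001100101.


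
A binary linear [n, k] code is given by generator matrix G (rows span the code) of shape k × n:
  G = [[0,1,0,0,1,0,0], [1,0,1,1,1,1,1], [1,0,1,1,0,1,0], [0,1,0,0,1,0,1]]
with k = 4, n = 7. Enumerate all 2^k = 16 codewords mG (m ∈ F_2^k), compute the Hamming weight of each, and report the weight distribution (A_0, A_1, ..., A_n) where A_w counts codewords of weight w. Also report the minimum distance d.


Weight distribution: A_0 = 1, A_1 = 3, A_2 = 3, A_3 = 1, A_4 = 1, A_5 = 3, A_6 = 3, A_7 = 1. Minimum distance d = 1.

Enumerate all 2^4 = 16 messages m ∈ F_2^4.
For each, compute codeword c = mG in F_2^7, then tally its weight.
  m = 0000 → c = 0000000, weight = 0.
  m = 1000 → c = 0100100, weight = 2.
  m = 0100 → c = 1011111, weight = 6.
  m = 1100 → c = 1111011, weight = 6.
  m = 0010 → c = 1011010, weight = 4.
  m = 1010 → c = 1111110, weight = 6.
  m = 0110 → c = 0000101, weight = 2.
  m = 1110 → c = 0100001, weight = 2.
  m = 0001 → c = 0100101, weight = 3.
  m = 1001 → c = 0000001, weight = 1.
  m = 0101 → c = 1111010, weight = 5.
  m = 1101 → c = 1011110, weight = 5.
  m = 0011 → c = 1111111, weight = 7.
  m = 1011 → c = 1011011, weight = 5.
  m = 0111 → c = 0100000, weight = 1.
  m = 1111 → c = 0000100, weight = 1.
Tally weights:
  weight 0: 1 codewords.
  weight 1: 3 codewords.
  weight 2: 3 codewords.
  weight 3: 1 codewords.
  weight 4: 1 codewords.
  weight 5: 3 codewords.
  weight 6: 3 codewords.
  weight 7: 1 codewords.
Minimum distance d = smallest w > 0 with A_w > 0 = 1.
Sanity: Σ A_w = 16 = 2^4 = 16 ✓.


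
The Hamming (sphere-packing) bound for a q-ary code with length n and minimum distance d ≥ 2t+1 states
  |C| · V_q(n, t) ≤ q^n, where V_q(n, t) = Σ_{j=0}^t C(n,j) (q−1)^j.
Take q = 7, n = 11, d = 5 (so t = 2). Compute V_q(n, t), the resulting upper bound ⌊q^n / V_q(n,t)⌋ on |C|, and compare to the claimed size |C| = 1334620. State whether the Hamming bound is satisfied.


V_q(n, t) = 2047, q^n = 1977326743, Hamming bound = 965963, |C| = 1334620 > bound (violated).

Step 1: Compute V_q(n, t) = Σ_{j=0}^2 C(n, j) (q−1)^j.
  j = 0: C(11,0)·(6)^0 = 1·1 = 1.
  j = 1: C(11,1)·(6)^1 = 11·6 = 66.
  j = 2: C(11,2)·(6)^2 = 55·36 = 1980.
  V_q(n, t) = 1 + 66 + 1980 = 2047.
Step 2: q^n = 7^11 = 1977326743.
Step 3: Hamming bound ⌊q^n / V_q(n,t)⌋ = ⌊1977326743/2047⌋ = 965963.
Step 4: Compare |C| = 1334620 to 965963: violated.
The claimed |C| lies above the Hamming bound, so no 7-ary code of length 11 with d ≥ 5 can have 1334620 codewords.


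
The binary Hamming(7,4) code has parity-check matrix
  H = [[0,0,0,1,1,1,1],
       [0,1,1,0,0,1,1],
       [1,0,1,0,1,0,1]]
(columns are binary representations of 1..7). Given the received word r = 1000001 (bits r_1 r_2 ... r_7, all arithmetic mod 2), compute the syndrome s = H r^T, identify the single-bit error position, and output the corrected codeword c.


s = (1, 1, 0)^T, error position = 6, corrected codeword c = 1000011

Compute s = H r^T mod 2 one row at a time:
  s_1 = 0 + 0 + 0 + 1 = 1 ≡ 1 (mod 2).
  s_2 = 0 + 0 + 0 + 1 = 1 ≡ 1 (mod 2).
  s_3 = 1 + 0 + 0 + 1 = 2 ≡ 0 (mod 2).
s = (1, 1, 0)^T — this equals column 6 of H (binary 110), so error is at position 6.
Correct: flip bit 6 of r = 1000001 to get c = 1000011.


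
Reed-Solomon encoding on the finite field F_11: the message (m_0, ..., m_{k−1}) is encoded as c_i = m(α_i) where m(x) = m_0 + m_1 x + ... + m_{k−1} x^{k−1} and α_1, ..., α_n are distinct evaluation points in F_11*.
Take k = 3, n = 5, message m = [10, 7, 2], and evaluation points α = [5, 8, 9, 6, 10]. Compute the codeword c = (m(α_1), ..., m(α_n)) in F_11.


c = [7, 7, 4, 3, 5]

Message polynomial: m(x) = 10 + 7·x + 2·x^2 (mod 11).
For each evaluation point α_i, compute m(α_i) mod 11:
  α_1 = 5: Horner steps 2 → 6 → 7, so m(5) = 7.
  α_2 = 8: Horner steps 2 → 1 → 7, so m(8) = 7.
  α_3 = 9: Horner steps 2 → 3 → 4, so m(9) = 4.
  α_4 = 6: Horner steps 2 → 8 → 3, so m(6) = 3.
  α_5 = 10: Horner steps 2 → 5 → 5, so m(10) = 5.
Codeword c = [7, 7, 4, 3, 5] ∈ F_11^5.


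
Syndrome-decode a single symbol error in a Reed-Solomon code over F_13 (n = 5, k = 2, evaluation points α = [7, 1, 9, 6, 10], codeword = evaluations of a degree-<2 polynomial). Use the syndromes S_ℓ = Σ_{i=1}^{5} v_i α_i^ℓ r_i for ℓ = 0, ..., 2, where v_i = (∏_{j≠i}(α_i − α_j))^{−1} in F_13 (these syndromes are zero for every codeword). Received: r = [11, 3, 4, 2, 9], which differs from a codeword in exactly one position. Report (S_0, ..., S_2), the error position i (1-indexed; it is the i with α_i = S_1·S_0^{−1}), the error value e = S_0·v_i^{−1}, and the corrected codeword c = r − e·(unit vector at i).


S = (3, 8, 4), error at position 1, error magnitude e = 4, c = [7, 3, 4, 2, 9].

Step 1: column multipliers v_i = (∏_{j≠i}(α_i − α_j))^{−1} mod 13.
  i = 1 (α = 7): (7−1)(7−9)(7−6)(7−10) = 6·(−2)·1·(−3) = 36 ≡ 10, so v_1 = 10^{−1} = 4 (mod 13).
  i = 2 (α = 1): (1−7)(1−9)(1−6)(1−10) = (−6)·(−8)·(−5)·(−9) = 2160 ≡ 2, so v_2 = 2^{−1} = 7 (mod 13).
  i = 3 (α = 9): (9−7)(9−1)(9−6)(9−10) = 2·8·3·(−1) = −48 ≡ 4, so v_3 = 4^{−1} = 10 (mod 13).
  i = 4 (α = 6): (6−7)(6−1)(6−9)(6−10) = (−1)·5·(−3)·(−4) = −60 ≡ 5, so v_4 = 5^{−1} = 8 (mod 13).
  i = 5 (α = 10): (10−7)(10−1)(10−9)(10−6) = 3·9·1·4 = 108 ≡ 4, so v_5 = 4^{−1} = 10 (mod 13).
  v = [4, 7, 10, 8, 10].
Step 2: syndromes of r = [11, 3, 4, 2, 9] (all sums mod 13).
  S_0 = Σ v_i r_i = 4·11 + 7·3 + 10·4 + 8·2 + 10·9 = 211 ≡ 3.
  S_1 = Σ v_i α_i r_i = 4·7·11 + 7·1·3 + 10·9·4 + 8·6·2 + 10·10·9 = 1685 ≡ 8.
  α_i^2 mod 13 = [10, 1, 3, 10, 9].
  S_2 = Σ v_i α_i^2 r_i = 4·10·11 + 7·1·3 + 10·3·4 + 8·10·2 + 10·9·9 = 1551 ≡ 4.
  S = (3, 8, 4) ≠ 0, so r is not a codeword (an error is present).
Step 3: locate the error. For a single error e at position i, S_ℓ = v_i·e·α_i^ℓ, so α_err = S_1/S_0.
  S_0^{−1} = 3^{−1} = 9 (mod 13), so α_err = 8·9 = 72 ≡ 7 = α_1. Error position i = 1.
  Consistency check: S_2/S_1 = 4·5 = 20 ≡ 7 = α_err ✓ (single-error assumption holds).
Step 4: error magnitude e = S_0/v_1 = S_0·∏_{j≠1}(α_1 − α_j) = 3·10 = 30 ≡ 4 (mod 13).
Step 5: correct position 1: c_1 = r_1 − e = 11 − 4 ≡ 7 (mod 13). Hence c = [7, 3, 4, 2, 9].
  Check: interpolating c through the α_i gives m(x) = 11 + 5·x (degree < 2) with m(α_i) = c_i for every i, so c is indeed a codeword.


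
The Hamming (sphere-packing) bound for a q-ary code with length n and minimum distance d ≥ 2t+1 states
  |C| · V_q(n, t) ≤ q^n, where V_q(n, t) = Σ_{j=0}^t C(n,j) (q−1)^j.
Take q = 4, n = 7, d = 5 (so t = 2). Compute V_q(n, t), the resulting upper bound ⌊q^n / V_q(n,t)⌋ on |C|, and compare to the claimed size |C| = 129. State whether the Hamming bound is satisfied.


V_q(n, t) = 211, q^n = 16384, Hamming bound = 77, |C| = 129 > bound (violated).

Step 1: Compute V_q(n, t) = Σ_{j=0}^2 C(n, j) (q−1)^j.
  j = 0: C(7,0)·(3)^0 = 1·1 = 1.
  j = 1: C(7,1)·(3)^1 = 7·3 = 21.
  j = 2: C(7,2)·(3)^2 = 21·9 = 189.
  V_q(n, t) = 1 + 21 + 189 = 211.
Step 2: q^n = 4^7 = 16384.
Step 3: Hamming bound ⌊q^n / V_q(n,t)⌋ = ⌊16384/211⌋ = 77.
Step 4: Compare |C| = 129 to 77: violated.
The claimed |C| lies above the Hamming bound, so no 4-ary code of length 7 with d ≥ 5 can have 129 codewords.


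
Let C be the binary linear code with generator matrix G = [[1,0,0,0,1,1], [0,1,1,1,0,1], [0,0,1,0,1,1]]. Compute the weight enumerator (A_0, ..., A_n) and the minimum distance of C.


Weight distribution: A_0 = 1, A_2 = 1, A_3 = 3, A_4 = 2, A_5 = 1. Minimum distance d = 2.

Enumerate all 2^3 = 8 messages m ∈ F_2^3.
For each, compute codeword c = mG in F_2^6, then tally its weight.
  m = 000 → c = 000000, weight = 0.
  m = 100 → c = 100011, weight = 3.
  m = 010 → c = 011101, weight = 4.
  m = 110 → c = 111110, weight = 5.
  m = 001 → c = 001011, weight = 3.
  m = 101 → c = 101000, weight = 2.
  m = 011 → c = 010110, weight = 3.
  m = 111 → c = 110101, weight = 4.
Tally weights:
  weight 0: 1 codewords.
  weight 2: 1 codewords.
  weight 3: 3 codewords.
  weight 4: 2 codewords.
  weight 5: 1 codewords.
Minimum distance d = smallest w > 0 with A_w > 0 = 2.
Sanity: Σ A_w = 8 = 2^3 = 8 ✓.


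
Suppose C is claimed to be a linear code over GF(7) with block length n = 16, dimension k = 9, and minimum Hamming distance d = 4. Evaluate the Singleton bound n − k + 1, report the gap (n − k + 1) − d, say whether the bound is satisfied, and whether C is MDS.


Singleton RHS = n − k + 1 = 8, slack = 4, bound satisfied, not MDS.

Singleton bound: d ≤ n − k + 1.
Here n = 16, k = 9, so n − k + 1 = 8.
Given d = 4, check d ≤ 8: YES.
Slack = (n − k + 1) − d = 4.
The code is NOT MDS (slack = 4 > 0).
Description: the claimed parameters are [16, 9, 4]_7; such a code would be non-MDS.


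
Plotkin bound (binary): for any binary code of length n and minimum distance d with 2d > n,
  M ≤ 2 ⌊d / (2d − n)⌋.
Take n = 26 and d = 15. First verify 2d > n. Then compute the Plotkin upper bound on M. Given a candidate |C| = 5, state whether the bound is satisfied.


Plotkin bound M ≤ 6; given |C| = 5 ≤ bound (satisfied).

Check applicability: 2d = 30, n = 26.
2d − n = 4 > 0, so Plotkin applies.
Compute d/(2d−n) = 15/4 ≈ 3.7500.
⌊d/(2d−n)⌋ = 3.
Plotkin bound: M ≤ 2·3 = 6.
Given |C| = 5, check: satisfied.
This |C| is below the Plotkin bound.


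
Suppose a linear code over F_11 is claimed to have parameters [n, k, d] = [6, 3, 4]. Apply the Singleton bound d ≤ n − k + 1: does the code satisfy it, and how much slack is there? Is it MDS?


Singleton RHS = n − k + 1 = 4, slack = 0, bound satisfied, MDS.

Singleton bound: d ≤ n − k + 1.
Here n = 6, k = 3, so n − k + 1 = 4.
Given d = 4, check d ≤ 4: YES.
Slack = (n − k + 1) − d = 0.
The code is MDS (slack = 0).
Description: the claimed parameters are [6, 3, 4]_11; such a code would be MDS (meets Singleton bound).


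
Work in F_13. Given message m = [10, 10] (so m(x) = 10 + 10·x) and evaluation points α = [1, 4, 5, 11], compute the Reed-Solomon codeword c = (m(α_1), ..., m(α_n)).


c = [7, 11, 8, 3]

Message polynomial: m(x) = 10 + 10·x (mod 13).
For each evaluation point α_i, compute m(α_i) mod 13:
  α_1 = 1: Horner steps 10 → 7, so m(1) = 7.
  α_2 = 4: Horner steps 10 → 11, so m(4) = 11.
  α_3 = 5: Horner steps 10 → 8, so m(5) = 8.
  α_4 = 11: Horner steps 10 → 3, so m(11) = 3.
Codeword c = [7, 11, 8, 3] ∈ F_13^4.


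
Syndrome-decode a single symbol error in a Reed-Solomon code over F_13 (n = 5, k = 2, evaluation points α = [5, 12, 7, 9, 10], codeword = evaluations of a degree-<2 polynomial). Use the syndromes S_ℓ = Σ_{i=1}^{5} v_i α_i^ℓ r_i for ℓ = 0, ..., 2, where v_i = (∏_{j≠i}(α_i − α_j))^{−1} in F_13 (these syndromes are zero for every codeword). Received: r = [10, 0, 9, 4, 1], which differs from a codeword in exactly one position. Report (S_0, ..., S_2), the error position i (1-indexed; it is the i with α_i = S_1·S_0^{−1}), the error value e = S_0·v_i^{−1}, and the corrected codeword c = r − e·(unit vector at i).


S = (2, 5, 6), error at position 4, error magnitude e = 9, c = [10, 0, 9, 8, 1].

Step 1: column multipliers v_i = (∏_{j≠i}(α_i − α_j))^{−1} mod 13.
  i = 1 (α = 5): (5−12)(5−7)(5−9)(5−10) = (−7)·(−2)·(−4)·(−5) = 280 ≡ 7, so v_1 = 7^{−1} = 2 (mod 13).
  i = 2 (α = 12): (12−5)(12−7)(12−9)(12−10) = 7·5·3·2 = 210 ≡ 2, so v_2 = 2^{−1} = 7 (mod 13).
  i = 3 (α = 7): (7−5)(7−12)(7−9)(7−10) = 2·(−5)·(−2)·(−3) = −60 ≡ 5, so v_3 = 5^{−1} = 8 (mod 13).
  i = 4 (α = 9): (9−5)(9−12)(9−7)(9−10) = 4·(−3)·2·(−1) = 24 ≡ 11, so v_4 = 11^{−1} = 6 (mod 13).
  i = 5 (α = 10): (10−5)(10−12)(10−7)(10−9) = 5·(−2)·3·1 = −30 ≡ 9, so v_5 = 9^{−1} = 3 (mod 13).
  v = [2, 7, 8, 6, 3].
Step 2: syndromes of r = [10, 0, 9, 4, 1] (all sums mod 13).
  S_0 = Σ v_i r_i = 2·10 + 7·0 + 8·9 + 6·4 + 3·1 = 119 ≡ 2.
  S_1 = Σ v_i α_i r_i = 2·5·10 + 7·12·0 + 8·7·9 + 6·9·4 + 3·10·1 = 850 ≡ 5.
  α_i^2 mod 13 = [12, 1, 10, 3, 9].
  S_2 = Σ v_i α_i^2 r_i = 2·12·10 + 7·1·0 + 8·10·9 + 6·3·4 + 3·9·1 = 1059 ≡ 6.
  S = (2, 5, 6) ≠ 0, so r is not a codeword (an error is present).
Step 3: locate the error. For a single error e at position i, S_ℓ = v_i·e·α_i^ℓ, so α_err = S_1/S_0.
  S_0^{−1} = 2^{−1} = 7 (mod 13), so α_err = 5·7 = 35 ≡ 9 = α_4. Error position i = 4.
  Consistency check: S_2/S_1 = 6·8 = 48 ≡ 9 = α_err ✓ (single-error assumption holds).
Step 4: error magnitude e = S_0/v_4 = S_0·∏_{j≠4}(α_4 − α_j) = 2·11 = 22 ≡ 9 (mod 13).
Step 5: correct position 4: c_4 = r_4 − e = 4 − 9 ≡ 8 (mod 13). Hence c = [10, 0, 9, 8, 1].
  Check: interpolating c through the α_i gives m(x) = 6 + 6·x (degree < 2) with m(α_i) = c_i for every i, so c is indeed a codeword.


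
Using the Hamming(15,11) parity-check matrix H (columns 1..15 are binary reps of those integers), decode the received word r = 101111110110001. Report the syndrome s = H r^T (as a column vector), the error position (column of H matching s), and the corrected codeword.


s = (0, 1, 0, 0)^T, error position = 4, corrected codeword c = 101011110110001

Compute s = H r^T mod 2 one row at a time:
  s_1 = 1 + 0 + 1 + 1 + 0 + 0 + 0 + 1 = 4 ≡ 0 (mod 2).
  s_2 = 1 + 1 + 1 + 1 + 0 + 0 + 0 + 1 = 5 ≡ 1 (mod 2).
  s_3 = 0 + 1 + 1 + 1 + 1 + 1 + 0 + 1 = 6 ≡ 0 (mod 2).
  s_4 = 1 + 1 + 1 + 1 + 0 + 1 + 0 + 1 = 6 ≡ 0 (mod 2).
s = (0, 1, 0, 0)^T — this equals column 4 of H (binary 0100), so error is at position 4.
Correct: flip bit 4 of r = 101111110110001 to get c = 101011110110001.


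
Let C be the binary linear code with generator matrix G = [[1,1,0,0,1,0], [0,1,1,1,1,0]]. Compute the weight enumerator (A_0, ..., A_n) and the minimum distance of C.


Weight distribution: A_0 = 1, A_3 = 2, A_4 = 1. Minimum distance d = 3.

Enumerate all 2^2 = 4 messages m ∈ F_2^2.
For each, compute codeword c = mG in F_2^6, then tally its weight.
  m = 00 → c = 000000, weight = 0.
  m = 10 → c = 110010, weight = 3.
  m = 01 → c = 011110, weight = 4.
  m = 11 → c = 101100, weight = 3.
Tally weights:
  weight 0: 1 codewords.
  weight 3: 2 codewords.
  weight 4: 1 codewords.
Minimum distance d = smallest w > 0 with A_w > 0 = 3.
Sanity: Σ A_w = 4 = 2^2 = 4 ✓.


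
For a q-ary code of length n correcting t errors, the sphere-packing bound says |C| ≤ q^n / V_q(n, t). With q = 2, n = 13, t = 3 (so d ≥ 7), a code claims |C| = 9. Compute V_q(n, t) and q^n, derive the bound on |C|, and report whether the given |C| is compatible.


V_q(n, t) = 378, q^n = 8192, Hamming bound = 21, |C| = 9 ≤ bound (satisfied).

Step 1: Compute V_q(n, t) = Σ_{j=0}^3 C(n, j) (q−1)^j.
  j = 0: C(13,0)·(1)^0 = 1·1 = 1.
  j = 1: C(13,1)·(1)^1 = 13·1 = 13.
  j = 2: C(13,2)·(1)^2 = 78·1 = 78.
  j = 3: C(13,3)·(1)^3 = 286·1 = 286.
  V_q(n, t) = 1 + 13 + 78 + 286 = 378.
Step 2: q^n = 2^13 = 8192.
Step 3: Hamming bound ⌊q^n / V_q(n,t)⌋ = ⌊8192/378⌋ = 21.
Step 4: Compare |C| = 9 to 21: satisfied.
The claimed |C| lies below the Hamming bound.


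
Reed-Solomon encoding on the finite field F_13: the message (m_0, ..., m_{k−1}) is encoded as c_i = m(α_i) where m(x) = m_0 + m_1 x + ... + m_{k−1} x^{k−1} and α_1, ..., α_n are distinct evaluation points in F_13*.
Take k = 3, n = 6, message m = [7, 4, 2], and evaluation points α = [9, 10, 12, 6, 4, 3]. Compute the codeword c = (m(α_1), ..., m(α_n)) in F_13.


c = [10, 0, 5, 12, 3, 11]

Message polynomial: m(x) = 7 + 4·x + 2·x^2 (mod 13).
For each evaluation point α_i, compute m(α_i) mod 13:
  α_1 = 9: Horner steps 2 → 9 → 10, so m(9) = 10.
  α_2 = 10: Horner steps 2 → 11 → 0, so m(10) = 0.
  α_3 = 12: Horner steps 2 → 2 → 5, so m(12) = 5.
  α_4 = 6: Horner steps 2 → 3 → 12, so m(6) = 12.
  α_5 = 4: Horner steps 2 → 12 → 3, so m(4) = 3.
  α_6 = 3: Horner steps 2 → 10 → 11, so m(3) = 11.
Codeword c = [10, 0, 5, 12, 3, 11] ∈ F_13^6.


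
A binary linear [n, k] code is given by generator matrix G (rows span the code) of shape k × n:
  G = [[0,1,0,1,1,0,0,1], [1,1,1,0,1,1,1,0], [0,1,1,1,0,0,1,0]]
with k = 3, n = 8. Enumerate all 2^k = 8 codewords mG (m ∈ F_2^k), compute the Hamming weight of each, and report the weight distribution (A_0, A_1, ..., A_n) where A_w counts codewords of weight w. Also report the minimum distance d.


Weight distribution: A_0 = 1, A_4 = 5, A_6 = 2. Minimum distance d = 4.

Enumerate all 2^3 = 8 messages m ∈ F_2^3.
For each, compute codeword c = mG in F_2^8, then tally its weight.
  m = 000 → c = 00000000, weight = 0.
  m = 100 → c = 01011001, weight = 4.
  m = 010 → c = 11101110, weight = 6.
  m = 110 → c = 10110111, weight = 6.
  m = 001 → c = 01110010, weight = 4.
  m = 101 → c = 00101011, weight = 4.
  m = 011 → c = 10011100, weight = 4.
  m = 111 → c = 11000101, weight = 4.
Tally weights:
  weight 0: 1 codewords.
  weight 4: 5 codewords.
  weight 6: 2 codewords.
Minimum distance d = smallest w > 0 with A_w > 0 = 4.
Sanity: Σ A_w = 8 = 2^3 = 8 ✓.


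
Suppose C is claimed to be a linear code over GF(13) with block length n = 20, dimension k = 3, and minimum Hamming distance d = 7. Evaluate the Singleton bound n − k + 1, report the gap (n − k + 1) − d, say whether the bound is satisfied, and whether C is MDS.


Singleton RHS = n − k + 1 = 18, slack = 11, bound satisfied, not MDS.

Singleton bound: d ≤ n − k + 1.
Here n = 20, k = 3, so n − k + 1 = 18.
Given d = 7, check d ≤ 18: YES.
Slack = (n − k + 1) − d = 11.
The code is NOT MDS (slack = 11 > 0).
Description: the claimed parameters are [20, 3, 7]_13; such a code would be non-MDS.


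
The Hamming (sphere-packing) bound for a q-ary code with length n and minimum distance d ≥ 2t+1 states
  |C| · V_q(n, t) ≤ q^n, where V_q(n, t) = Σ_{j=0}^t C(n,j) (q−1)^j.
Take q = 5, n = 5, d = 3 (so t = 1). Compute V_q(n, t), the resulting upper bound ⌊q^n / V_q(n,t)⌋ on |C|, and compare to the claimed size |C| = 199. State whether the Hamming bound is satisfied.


V_q(n, t) = 21, q^n = 3125, Hamming bound = 148, |C| = 199 > bound (violated).

Step 1: Compute V_q(n, t) = Σ_{j=0}^1 C(n, j) (q−1)^j.
  j = 0: C(5,0)·(4)^0 = 1·1 = 1.
  j = 1: C(5,1)·(4)^1 = 5·4 = 20.
  V_q(n, t) = 1 + 20 = 21.
Step 2: q^n = 5^5 = 3125.
Step 3: Hamming bound ⌊q^n / V_q(n,t)⌋ = ⌊3125/21⌋ = 148.
Step 4: Compare |C| = 199 to 148: violated.
The claimed |C| lies above the Hamming bound, so no 5-ary code of length 5 with d ≥ 3 can have 199 codewords.


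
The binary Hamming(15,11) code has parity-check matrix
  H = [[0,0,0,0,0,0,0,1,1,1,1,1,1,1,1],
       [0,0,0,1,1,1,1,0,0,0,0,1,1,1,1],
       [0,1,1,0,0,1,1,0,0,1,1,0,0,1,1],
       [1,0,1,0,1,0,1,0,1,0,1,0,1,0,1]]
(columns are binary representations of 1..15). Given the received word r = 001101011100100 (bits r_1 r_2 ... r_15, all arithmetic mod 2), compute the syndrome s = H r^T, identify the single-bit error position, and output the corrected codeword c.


s = (0, 1, 1, 1)^T, error position = 7, corrected codeword c = 001101111100100

Compute s = H r^T mod 2 one row at a time:
  s_1 = 1 + 1 + 1 + 0 + 0 + 1 + 0 + 0 = 4 ≡ 0 (mod 2).
  s_2 = 1 + 0 + 1 + 0 + 0 + 1 + 0 + 0 = 3 ≡ 1 (mod 2).
  s_3 = 0 + 1 + 1 + 0 + 1 + 0 + 0 + 0 = 3 ≡ 1 (mod 2).
  s_4 = 0 + 1 + 0 + 0 + 1 + 0 + 1 + 0 = 3 ≡ 1 (mod 2).
s = (0, 1, 1, 1)^T — this equals column 7 of H (binary 0111), so error is at position 7.
Correct: flip bit 7 of r = 001101011100100 to get c = 001101111100100.
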